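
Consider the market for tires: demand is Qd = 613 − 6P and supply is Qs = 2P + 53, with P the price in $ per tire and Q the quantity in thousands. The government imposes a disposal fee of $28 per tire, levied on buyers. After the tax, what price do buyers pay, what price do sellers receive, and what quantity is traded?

Buyers pay $77; sellers receive $49; quantity = 151.

Without the tax, 613 − 6P = 2P + 53 gives 8P = 560, so P* = $70 and Q* = 193.
With the tax collected from buyers, demand (in seller-price terms) shifts: Qd = 613 − 6(P + 28).
Solving gives Q = 151 with buyers paying $77 and sellers receiving $49 (the $28 wedge).
The less price-elastic side of the market bears the larger share of a per-unit tax.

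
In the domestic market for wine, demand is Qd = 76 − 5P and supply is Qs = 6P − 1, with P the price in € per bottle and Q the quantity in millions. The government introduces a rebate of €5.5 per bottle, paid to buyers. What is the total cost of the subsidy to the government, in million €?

Without the subsidy, 76 − 5P = 6P − 1 gives 11P = 77, so P* = €7 and Q* = 41.
With a per-unit subsidy paid to buyers, each effectively pays P − 5.5, so demand becomes Qd = 76 − 5(P − 5.5).
New equilibrium: buyers pay €4, producers receive €9.5, Q = 56. (Wedge: Pb − Ps = −5.5.)
Outlay = t · Q = 5.5 · 56 = €308.

Government outlay = €308 million.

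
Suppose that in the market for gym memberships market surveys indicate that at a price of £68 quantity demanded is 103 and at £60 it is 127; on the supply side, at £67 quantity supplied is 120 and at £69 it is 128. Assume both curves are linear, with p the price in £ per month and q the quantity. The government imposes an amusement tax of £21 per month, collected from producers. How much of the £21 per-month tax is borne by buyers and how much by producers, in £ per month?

Demand slope: (127 − 103)/(60 − 68) = -3, so qd = 307 − 3p.
Supply slope: (128 − 120)/(69 − 67) = 4, so qs = 4p − 148.
Without the tax, 307 − 3p = 4p − 148 gives 7p = 455, so p* = £65 and q* = 112.
With the tax collected from producers, supply shifts: qs = 4(p − 21) − 148.
New equilibrium: buyers pay £77, producers receive £56, q = 76. (Wedge: pb − ps = 21.)
Burden on buyers: £12; on producers: £9. (They sum to £21.)
The less price-elastic side of the market bears the larger share of a per-unit tax.

Buyers bear £12 per month; producers bear £9 per month.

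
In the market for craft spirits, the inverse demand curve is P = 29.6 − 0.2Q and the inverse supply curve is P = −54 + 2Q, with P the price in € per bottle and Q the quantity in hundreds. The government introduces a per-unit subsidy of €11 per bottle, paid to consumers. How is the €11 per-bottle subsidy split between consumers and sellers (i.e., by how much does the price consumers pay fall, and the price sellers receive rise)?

Consumers gain €1 per bottle; sellers gain €10 per bottle.

Rewrite in direct form: Qd = 148 − 5P and Qs = 0.5P + 27.
Before the subsidy: set 148 − 5P = 0.5P + 27 → P* = €22, Q* = 38.
With a per-unit subsidy paid to consumers, each effectively pays P − 11, so demand becomes Qd = 148 − 5(P − 11).
Solving gives Q = 43 with consumers paying €21 and sellers receiving €32 (the €11 wedge).
Gain to consumers: €1; to sellers: €10. (They sum to €11.)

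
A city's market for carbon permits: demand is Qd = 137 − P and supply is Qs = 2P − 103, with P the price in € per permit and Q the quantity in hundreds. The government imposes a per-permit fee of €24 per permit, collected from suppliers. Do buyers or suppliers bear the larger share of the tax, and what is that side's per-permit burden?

Without the tax, 137 − P = 2P − 103 gives 3P = 240, so P* = €80 and Q* = 57.
With the tax collected from suppliers, supply shifts: Qs = 2(P − 24) − 103.
New equilibrium: buyers pay €96, suppliers receive €72, Q = 41. (Wedge: Pb − Ps = 24.)
Per-permit burden: buyers €16, suppliers €8.
Buyers take the larger share because demand is less price-elastic here (demand slope 1 vs supply slope 2).
The less price-elastic side of the market bears the larger share of a per-unit tax.

Buyers bear the larger share: €16 per permit.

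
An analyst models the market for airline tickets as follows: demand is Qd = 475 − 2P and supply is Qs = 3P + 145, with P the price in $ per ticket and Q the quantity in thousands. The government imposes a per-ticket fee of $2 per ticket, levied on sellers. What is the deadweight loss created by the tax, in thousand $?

Without the tax, 475 − 2P = 3P + 145 gives 5P = 330, so P* = $66 and Q* = 343.
With the tax collected from sellers, supply shifts: Qs = 3(P − 2) + 145.
New equilibrium: consumers pay $67.2, sellers receive $65.2, Q = 340.6. (Wedge: Pb − Ps = 2.)
Quantity falls by |ΔQ| = |343 − 340.6| = 2.4.
DWL = ½ · t · |ΔQ| = ½ · 2 · 2.4 = $2.4.

Deadweight loss = $2.4 thousand.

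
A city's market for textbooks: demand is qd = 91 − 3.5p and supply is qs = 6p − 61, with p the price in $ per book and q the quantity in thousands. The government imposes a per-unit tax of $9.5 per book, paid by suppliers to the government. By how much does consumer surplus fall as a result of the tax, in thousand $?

Consumer surplus falls by $147 thousand.

Before the tax: set 91 − 3.5p = 6p − 61 → p* = $16, q* = 35.
With the tax collected from suppliers, supply shifts: qs = 6(p − 9.5) − 61.
Solving gives q = 14 with buyers paying $22 and suppliers receiving $12.5 (the $9.5 wedge).
ΔCS is the trapezoid between Q = 14 and Q = 35 of height $6: ½ · (35 + 14) · 6 = $147.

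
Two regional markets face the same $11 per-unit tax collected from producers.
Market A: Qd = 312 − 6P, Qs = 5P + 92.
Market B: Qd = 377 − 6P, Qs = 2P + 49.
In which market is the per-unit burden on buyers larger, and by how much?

Market A: pre-tax P* = $20, Q* = 192; post-tax Q = 162; per-unit burden on buyers = $5.
Market B: pre-tax P* = $41, Q* = 131; post-tax Q = 114.5; per-unit burden on buyers = $2.75.
Difference: $5 vs $2.75 → market A is larger by $2.25.

Market A, by $2.25.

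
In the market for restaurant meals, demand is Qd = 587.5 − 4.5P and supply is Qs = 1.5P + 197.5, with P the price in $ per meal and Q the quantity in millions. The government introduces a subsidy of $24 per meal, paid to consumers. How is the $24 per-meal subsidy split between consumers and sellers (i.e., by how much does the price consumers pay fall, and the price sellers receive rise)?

Before the subsidy: set 587.5 − 4.5P = 1.5P + 197.5 → P* = $65, Q* = 295.
With a per-unit subsidy paid to consumers, each effectively pays P − 24, so demand becomes Qd = 587.5 − 4.5(P − 24).
New equilibrium: consumers pay $59, sellers receive $83, Q = 322. (Wedge: Pb − Ps = −24.)
Gain to consumers: $6; to sellers: $18. (They sum to $24.)

Consumers gain $6 per meal; sellers gain $18 per meal.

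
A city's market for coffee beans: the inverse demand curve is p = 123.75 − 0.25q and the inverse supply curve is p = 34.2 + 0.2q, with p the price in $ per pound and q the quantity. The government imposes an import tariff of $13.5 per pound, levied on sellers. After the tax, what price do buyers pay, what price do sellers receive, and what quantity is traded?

Buyers pay $81.5; sellers receive $68; quantity = 169.

Rewrite in direct form: qd = 495 − 4p and qs = 5p − 171.
Before the tax: set 495 − 4p = 5p − 171 → p* = $74, q* = 199.
With the tax collected from sellers, supply shifts: qs = 5(p − 13.5) − 171.
Solving gives q = 169 with buyers paying $81.5 and sellers receiving $68 (the $13.5 wedge).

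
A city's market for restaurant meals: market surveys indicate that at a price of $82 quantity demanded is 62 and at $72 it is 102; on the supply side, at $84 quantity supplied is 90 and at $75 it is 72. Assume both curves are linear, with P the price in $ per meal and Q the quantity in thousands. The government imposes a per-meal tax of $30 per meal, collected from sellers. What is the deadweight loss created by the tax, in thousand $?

Demand slope: (102 − 62)/(72 − 82) = -4, so Qd = 390 − 4P.
Supply slope: (72 − 90)/(75 − 84) = 2, so Qs = 2P − 78.
Without the tax, 390 − 4P = 2P − 78 gives 6P = 468, so P* = $78 and Q* = 78.
With the tax collected from sellers, supply shifts: Qs = 2(P − 30) − 78.
Solving gives Q = 38 with consumers paying $88 and sellers receiving $58 (the $30 wedge).
Quantity falls by |ΔQ| = |78 − 38| = 40.
DWL = ½ · t · |ΔQ| = ½ · 30 · 40 = $600.

Deadweight loss = $600 thousand.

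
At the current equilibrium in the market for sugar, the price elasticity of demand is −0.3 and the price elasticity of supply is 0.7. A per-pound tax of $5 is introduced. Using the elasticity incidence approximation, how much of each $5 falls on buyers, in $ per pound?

Buyers bear ≈ $3.5 per pound.

Incidence ratio: buyers' share ≈ εs / (εs + |εd|) = 0.7 / (0.7 + 0.3) = 0.7.
So buyers bear ≈ 0.7 × $5 = $3.5; producers bear $1.5.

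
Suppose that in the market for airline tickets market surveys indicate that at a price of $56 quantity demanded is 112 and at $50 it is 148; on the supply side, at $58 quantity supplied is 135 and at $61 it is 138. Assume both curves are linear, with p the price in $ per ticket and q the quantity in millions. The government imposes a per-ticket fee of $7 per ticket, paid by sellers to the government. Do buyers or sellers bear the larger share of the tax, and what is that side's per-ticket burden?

Sellers bear the larger share: $6 per ticket.

Demand slope: (148 − 112)/(50 − 56) = -6, so qd = 448 − 6p.
Supply slope: (138 − 135)/(61 − 58) = 1, so qs = p + 77.
Before the tax: set 448 − 6p = p + 77 → p* = $53, q* = 130.
With the tax collected from sellers, supply shifts: qs = (p − 7) + 77.
New equilibrium: buyers pay $54, sellers receive $47, q = 124. (Wedge: pb − ps = 7.)
Per-ticket burden: buyers $1, sellers $6.
Sellers take the larger share because supply is less price-elastic here (demand slope 6 vs supply slope 1).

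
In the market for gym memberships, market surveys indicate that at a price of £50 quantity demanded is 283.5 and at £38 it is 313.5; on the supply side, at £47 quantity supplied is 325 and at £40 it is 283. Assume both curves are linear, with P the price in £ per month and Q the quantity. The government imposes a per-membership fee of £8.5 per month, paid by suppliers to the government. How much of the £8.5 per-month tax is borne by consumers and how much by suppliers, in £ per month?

Demand slope: (313.5 − 283.5)/(38 − 50) = -2.5, so Qd = 408.5 − 2.5P.
Supply slope: (283 − 325)/(40 − 47) = 6, so Qs = 6P + 43.
Before the tax: set 408.5 − 2.5P = 6P + 43 → P* = £43, Q* = 301.
With the tax collected from suppliers, supply shifts: Qs = 6(P − 8.5) + 43.
New equilibrium: consumers pay £49, suppliers receive £40.5, Q = 286. (Wedge: Pb − Ps = 8.5.)
Burden on consumers: £6; on suppliers: £2.5. (They sum to £8.5.)

Consumers bear £6 per month; suppliers bear £2.5 per month.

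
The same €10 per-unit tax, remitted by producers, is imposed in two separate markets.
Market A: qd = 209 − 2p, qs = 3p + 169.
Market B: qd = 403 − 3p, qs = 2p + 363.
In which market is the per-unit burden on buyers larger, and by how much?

Market A: pre-tax p* = €8, q* = 193; post-tax q = 181; per-unit burden on buyers = €6.
Market B: pre-tax p* = €8, q* = 379; post-tax q = 367; per-unit burden on buyers = €4.
Difference: €6 vs €4 → market A is larger by €2.

Market A, by €2.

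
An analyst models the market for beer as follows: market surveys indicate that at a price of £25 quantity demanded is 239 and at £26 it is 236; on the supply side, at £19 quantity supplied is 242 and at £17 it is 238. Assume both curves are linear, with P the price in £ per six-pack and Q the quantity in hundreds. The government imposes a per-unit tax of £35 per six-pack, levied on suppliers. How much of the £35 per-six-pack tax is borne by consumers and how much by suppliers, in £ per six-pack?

Consumers bear £14 per six-pack; suppliers bear £21 per six-pack.

Demand slope: (236 − 239)/(26 − 25) = -3, so Qd = 314 − 3P.
Supply slope: (238 − 242)/(17 − 19) = 2, so Qs = 2P + 204.
Without the tax, 314 − 3P = 2P + 204 gives 5P = 110, so P* = £22 and Q* = 248.
With the tax collected from suppliers, supply shifts: Qs = 2(P − 35) + 204.
New equilibrium: consumers pay £36, suppliers receive £1, Q = 206. (Wedge: Pb − Ps = 35.)
Burden on consumers: £14; on suppliers: £21. (They sum to £35.)
The less price-elastic side of the market bears the larger share of a per-unit tax.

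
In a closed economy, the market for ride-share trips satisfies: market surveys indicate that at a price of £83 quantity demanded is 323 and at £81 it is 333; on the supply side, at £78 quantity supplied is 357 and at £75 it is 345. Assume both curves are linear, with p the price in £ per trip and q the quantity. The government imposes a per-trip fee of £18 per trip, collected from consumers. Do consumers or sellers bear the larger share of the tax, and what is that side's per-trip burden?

Sellers bear the larger share: £10 per trip.

Demand slope: (333 − 323)/(81 − 83) = -5, so qd = 738 − 5p.
Supply slope: (345 − 357)/(75 − 78) = 4, so qs = 4p + 45.
Before the tax: set 738 − 5p = 4p + 45 → p* = £77, q* = 353.
With the tax collected from consumers, demand (in seller-price terms) shifts: qd = 738 − 5(p + 18).
New equilibrium: consumers pay £85, sellers receive £67, q = 313. (Wedge: pb − ps = 18.)
Per-trip burden: consumers £8, sellers £10.
Sellers take the larger share because supply is less price-elastic here (demand slope 5 vs supply slope 4).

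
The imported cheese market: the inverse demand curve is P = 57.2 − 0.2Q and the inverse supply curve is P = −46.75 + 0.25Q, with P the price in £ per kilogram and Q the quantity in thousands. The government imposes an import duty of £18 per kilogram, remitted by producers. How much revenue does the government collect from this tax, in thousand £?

Tax revenue = £3438 thousand.

Inverting to Q(P) form: Qd = 286 − 5P; Qs = 4P + 187.
Without the tax, 286 − 5P = 4P + 187 gives 9P = 99, so P* = £11 and Q* = 231.
With the tax collected from producers, supply shifts: Qs = 4(P − 18) + 187.
New equilibrium: buyers pay £19, producers receive £1, Q = 191. (Wedge: Pb − Ps = 18.)
Revenue = t · Q = 18 · 191 = £3438.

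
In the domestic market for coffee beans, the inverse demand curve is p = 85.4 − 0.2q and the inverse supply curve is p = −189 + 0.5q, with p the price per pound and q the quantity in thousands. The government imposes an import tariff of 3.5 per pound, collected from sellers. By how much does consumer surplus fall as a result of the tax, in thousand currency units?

Consumer surplus falls by 389.5 thousand.

Rewrite in direct form: qd = 427 − 5p and qs = 2p + 378.
Before the tax: set 427 − 5p = 2p + 378 → p* = 7, q* = 392.
With the tax collected from sellers, supply shifts: qs = 2(p − 3.5) + 378.
Solving gives q = 387 with consumers paying 8 and sellers receiving 4.5 (the 3.5 wedge).
ΔCS is the trapezoid between Q = 387 and Q = 392 of height 1: ½ · (392 + 387) · 1 = 389.5.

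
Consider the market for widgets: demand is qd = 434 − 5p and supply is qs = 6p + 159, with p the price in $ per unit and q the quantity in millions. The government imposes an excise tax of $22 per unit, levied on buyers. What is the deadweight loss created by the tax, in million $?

Before the tax: set 434 − 5p = 6p + 159 → p* = $25, q* = 309.
With the tax collected from buyers, demand (in seller-price terms) shifts: qd = 434 − 5(p + 22).
Solving gives q = 249 with buyers paying $37 and suppliers receiving $15 (the $22 wedge).
Quantity falls by |ΔQ| = |309 − 249| = 60.
DWL = ½ · t · |ΔQ| = ½ · 22 · 60 = $660.

Deadweight loss = $660 million.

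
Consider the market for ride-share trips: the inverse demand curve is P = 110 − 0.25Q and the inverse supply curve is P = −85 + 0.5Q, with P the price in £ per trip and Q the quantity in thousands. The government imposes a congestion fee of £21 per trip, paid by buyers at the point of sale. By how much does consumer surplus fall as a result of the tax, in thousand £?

Rewrite in direct form: Qd = 440 − 4P and Qs = 2P + 170.
Without the tax, 440 − 4P = 2P + 170 gives 6P = 270, so P* = £45 and Q* = 260.
With the tax collected from buyers, demand (in seller-price terms) shifts: Qd = 440 − 4(P + 21).
New equilibrium: buyers pay £52, suppliers receive £31, Q = 232. (Wedge: Pb − Ps = 21.)
ΔCS is the trapezoid between Q = 232 and Q = 260 of height £7: ½ · (260 + 232) · 7 = £1722.

Consumer surplus falls by £1722 thousand.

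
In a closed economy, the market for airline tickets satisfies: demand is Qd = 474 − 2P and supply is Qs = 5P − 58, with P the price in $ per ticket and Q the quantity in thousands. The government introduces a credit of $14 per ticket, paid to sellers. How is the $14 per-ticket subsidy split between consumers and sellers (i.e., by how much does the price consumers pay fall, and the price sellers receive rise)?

Consumers gain $10 per ticket; sellers gain $4 per ticket.

Before the subsidy: set 474 − 2P = 5P − 58 → P* = $76, Q* = 322.
With a per-unit subsidy paid to sellers, each receives P + 14 per unit sold, so supply becomes Qs = 5(P + 14) − 58.
Solving gives Q = 342 with consumers paying $66 and sellers receiving $80 (the $14 wedge).
Gain to consumers: $10; to sellers: $4. (They sum to $14.)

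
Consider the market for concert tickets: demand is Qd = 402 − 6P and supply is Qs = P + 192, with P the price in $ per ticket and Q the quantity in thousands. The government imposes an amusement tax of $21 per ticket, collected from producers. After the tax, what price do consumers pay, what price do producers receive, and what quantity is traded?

Before the tax: set 402 − 6P = P + 192 → P* = $30, Q* = 222.
With the tax collected from producers, supply shifts: Qs = (P − 21) + 192.
Solving gives Q = 204 with consumers paying $33 and producers receiving $12 (the $21 wedge).

Consumers pay $33; producers receive $12; quantity = 204.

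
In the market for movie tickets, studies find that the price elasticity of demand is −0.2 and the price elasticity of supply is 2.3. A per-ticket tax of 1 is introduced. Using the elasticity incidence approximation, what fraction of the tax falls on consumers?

Incidence ratio: consumers' share ≈ εs / (εs + |εd|) = 2.3 / (2.3 + 0.2) = 0.92.
Supply is the more elastic side, so consumers bear the larger share.

Consumers' share ≈ 0.92.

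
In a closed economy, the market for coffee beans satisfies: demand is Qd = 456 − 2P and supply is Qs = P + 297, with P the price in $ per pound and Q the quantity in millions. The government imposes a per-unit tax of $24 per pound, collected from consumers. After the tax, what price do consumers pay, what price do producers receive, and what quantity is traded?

Without the tax, 456 − 2P = P + 297 gives 3P = 159, so P* = $53 and Q* = 350.
With the tax collected from consumers, demand (in seller-price terms) shifts: Qd = 456 − 2(P + 24).
Solving gives Q = 334 with consumers paying $61 and producers receiving $37 (the $24 wedge).
The less price-elastic side of the market bears the larger share of a per-unit tax.

Consumers pay $61; producers receive $37; quantity = 334.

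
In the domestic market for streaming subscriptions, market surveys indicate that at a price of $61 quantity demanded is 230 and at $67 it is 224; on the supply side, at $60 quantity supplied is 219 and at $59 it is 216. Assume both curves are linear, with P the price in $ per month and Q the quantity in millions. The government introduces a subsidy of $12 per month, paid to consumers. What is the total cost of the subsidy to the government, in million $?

Demand slope: (224 − 230)/(67 − 61) = -1, so Qd = 291 − P.
Supply slope: (216 − 219)/(59 − 60) = 3, so Qs = 3P + 39.
Without the subsidy, 291 − P = 3P + 39 gives 4P = 252, so P* = $63 and Q* = 228.
With a per-unit subsidy paid to consumers, each effectively pays P − 12, so demand becomes Qd = 291 − (P − 12).
New equilibrium: consumers pay $54, suppliers receive $66, Q = 237. (Wedge: Pb − Ps = −12.)
Outlay = t · Q = 12 · 237 = $2844.

Government outlay = $2844 million.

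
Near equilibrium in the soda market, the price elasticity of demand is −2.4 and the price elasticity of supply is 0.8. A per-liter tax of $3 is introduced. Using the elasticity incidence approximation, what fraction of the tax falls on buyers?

Buyers' share ≈ 0.25.

Incidence ratio: buyers' share ≈ εs / (εs + |εd|) = 0.8 / (0.8 + 2.4) = 0.25.
Supply is the less elastic side, so buyers bear the smaller share.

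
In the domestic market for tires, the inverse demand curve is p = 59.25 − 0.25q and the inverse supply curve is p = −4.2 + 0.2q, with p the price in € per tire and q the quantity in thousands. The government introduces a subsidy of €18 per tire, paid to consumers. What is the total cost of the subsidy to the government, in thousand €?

Rewrite in direct form: qd = 237 − 4p and qs = 5p + 21.
Before the subsidy: set 237 − 4p = 5p + 21 → p* = €24, q* = 141.
With a per-unit subsidy paid to consumers, each effectively pays p − 18, so demand becomes qd = 237 − 4(p − 18).
Solving gives q = 181 with consumers paying €14 and suppliers receiving €32 (the €18 wedge).
Outlay = t · Q = 18 · 181 = €3258.

Government outlay = €3258 thousand.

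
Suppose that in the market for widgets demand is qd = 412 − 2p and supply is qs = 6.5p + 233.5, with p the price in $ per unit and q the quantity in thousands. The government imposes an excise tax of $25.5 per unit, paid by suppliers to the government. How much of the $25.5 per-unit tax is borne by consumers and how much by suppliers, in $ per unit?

Without the tax, 412 − 2p = 6.5p + 233.5 gives 8.5p = 178.5, so p* = $21 and q* = 370.
With the tax collected from suppliers, supply shifts: qs = 6.5(p − 25.5) + 233.5.
New equilibrium: consumers pay $40.5, suppliers receive $15, q = 331. (Wedge: pb − ps = 25.5.)
Burden on consumers: $19.5; on suppliers: $6. (They sum to $25.5.)
The less price-elastic side of the market bears the larger share of a per-unit tax.

Consumers bear $19.5 per unit; suppliers bear $6 per unit.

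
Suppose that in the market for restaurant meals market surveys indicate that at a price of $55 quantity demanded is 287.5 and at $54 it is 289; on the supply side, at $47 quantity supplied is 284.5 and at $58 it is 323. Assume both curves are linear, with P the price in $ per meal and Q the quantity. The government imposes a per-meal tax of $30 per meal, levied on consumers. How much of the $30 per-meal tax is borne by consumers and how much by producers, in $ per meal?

Demand slope: (289 − 287.5)/(54 − 55) = -1.5, so Qd = 370 − 1.5P.
Supply slope: (323 − 284.5)/(58 − 47) = 3.5, so Qs = 3.5P + 120.
Without the tax, 370 − 1.5P = 3.5P + 120 gives 5P = 250, so P* = $50 and Q* = 295.
With the tax collected from consumers, demand (in seller-price terms) shifts: Qd = 370 − 1.5(P + 30).
New equilibrium: consumers pay $71, producers receive $41, Q = 263.5. (Wedge: Pb − Ps = 30.)
Burden on consumers: $21; on producers: $9. (They sum to $30.)
The less price-elastic side of the market bears the larger share of a per-unit tax.

Consumers bear $21 per meal; producers bear $9 per meal.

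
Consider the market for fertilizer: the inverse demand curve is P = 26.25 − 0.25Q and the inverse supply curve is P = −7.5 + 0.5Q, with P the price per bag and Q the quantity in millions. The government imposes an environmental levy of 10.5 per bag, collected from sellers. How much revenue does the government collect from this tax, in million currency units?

Rewrite in direct form: Qd = 105 − 4P and Qs = 2P + 15.
Before the tax: set 105 − 4P = 2P + 15 → P* = 15, Q* = 45.
With the tax collected from sellers, supply shifts: Qs = 2(P − 10.5) + 15.
Solving gives Q = 31 with consumers paying 18.5 and sellers receiving 8 (the 10.5 wedge).
Revenue = t · Q = 10.5 · 31 = 325.5.

Tax revenue = 325.5 million.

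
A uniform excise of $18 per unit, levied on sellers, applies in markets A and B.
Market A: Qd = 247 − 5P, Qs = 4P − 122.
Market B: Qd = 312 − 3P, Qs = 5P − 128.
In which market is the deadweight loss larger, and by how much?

Market A, by $56.25.

Market A: pre-tax P* = $41, Q* = 42; post-tax Q = 2; deadweight loss = $360.
Market B: pre-tax P* = $55, Q* = 147; post-tax Q = 113.25; deadweight loss = $303.75.
Difference: $360 vs $303.75 → market A is larger by $56.25.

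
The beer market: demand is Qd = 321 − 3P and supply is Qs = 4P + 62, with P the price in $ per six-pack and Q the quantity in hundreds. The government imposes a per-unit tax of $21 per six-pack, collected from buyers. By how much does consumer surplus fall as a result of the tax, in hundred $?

Before the tax: set 321 − 3P = 4P + 62 → P* = $37, Q* = 210.
With the tax collected from buyers, demand (in seller-price terms) shifts: Qd = 321 − 3(P + 21).
Solving gives Q = 174 with buyers paying $49 and sellers receiving $28 (the $21 wedge).
ΔCS is the trapezoid between Q = 174 and Q = 210 of height $12: ½ · (210 + 174) · 12 = $2304.

Consumer surplus falls by $2304 hundred.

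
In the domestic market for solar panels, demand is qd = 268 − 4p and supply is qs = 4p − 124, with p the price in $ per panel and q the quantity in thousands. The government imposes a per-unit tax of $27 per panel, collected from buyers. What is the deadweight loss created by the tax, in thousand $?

Deadweight loss = $729 thousand.

Without the tax, 268 − 4p = 4p − 124 gives 8p = 392, so p* = $49 and q* = 72.
With the tax collected from buyers, demand (in seller-price terms) shifts: qd = 268 − 4(p + 27).
Solving gives q = 18 with buyers paying $62.5 and producers receiving $35.5 (the $27 wedge).
Quantity falls by |ΔQ| = |72 − 18| = 54.
DWL = ½ · t · |ΔQ| = ½ · 27 · 54 = $729.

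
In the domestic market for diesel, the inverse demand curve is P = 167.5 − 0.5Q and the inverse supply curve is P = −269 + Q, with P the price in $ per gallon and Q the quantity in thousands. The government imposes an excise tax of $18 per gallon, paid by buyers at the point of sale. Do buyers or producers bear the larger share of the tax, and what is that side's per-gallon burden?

Producers bear the larger share: $12 per gallon.

Inverting to Q(P) form: Qd = 335 − 2P; Qs = P + 269.
Without the tax, 335 − 2P = P + 269 gives 3P = 66, so P* = $22 and Q* = 291.
With the tax collected from buyers, demand (in seller-price terms) shifts: Qd = 335 − 2(P + 18).
New equilibrium: buyers pay $28, producers receive $10, Q = 279. (Wedge: Pb − Ps = 18.)
Per-gallon burden: buyers $6, producers $12.
Producers take the larger share because supply is less price-elastic here (demand slope 2 vs supply slope 1).
The less price-elastic side of the market bears the larger share of a per-unit tax.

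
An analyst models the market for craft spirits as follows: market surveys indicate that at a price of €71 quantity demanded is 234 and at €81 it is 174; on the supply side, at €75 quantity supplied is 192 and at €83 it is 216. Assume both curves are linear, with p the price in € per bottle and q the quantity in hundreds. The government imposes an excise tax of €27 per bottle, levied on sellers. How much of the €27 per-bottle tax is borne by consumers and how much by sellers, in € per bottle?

Demand slope: (174 − 234)/(81 − 71) = -6, so qd = 660 − 6p.
Supply slope: (216 − 192)/(83 − 75) = 3, so qs = 3p − 33.
Before the tax: set 660 − 6p = 3p − 33 → p* = €77, q* = 198.
With the tax collected from sellers, supply shifts: qs = 3(p − 27) − 33.
Solving gives q = 144 with consumers paying €86 and sellers receiving €59 (the €27 wedge).
Burden on consumers: €9; on sellers: €18. (They sum to €27.)

Consumers bear €9 per bottle; sellers bear €18 per bottle.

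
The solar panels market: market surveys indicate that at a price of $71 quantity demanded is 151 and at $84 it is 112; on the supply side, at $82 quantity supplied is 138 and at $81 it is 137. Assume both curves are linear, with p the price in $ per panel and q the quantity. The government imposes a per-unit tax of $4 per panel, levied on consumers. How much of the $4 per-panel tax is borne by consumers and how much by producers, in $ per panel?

Consumers bear $1 per panel; producers bear $3 per panel.

Demand slope: (112 − 151)/(84 − 71) = -3, so qd = 364 − 3p.
Supply slope: (137 − 138)/(81 − 82) = 1, so qs = p + 56.
Without the tax, 364 − 3p = p + 56 gives 4p = 308, so p* = $77 and q* = 133.
With the tax collected from consumers, demand (in seller-price terms) shifts: qd = 364 − 3(p + 4).
New equilibrium: consumers pay $78, producers receive $74, q = 130. (Wedge: pb − ps = 4.)
Burden on consumers: $1; on producers: $3. (They sum to $4.)
The less price-elastic side of the market bears the larger share of a per-unit tax.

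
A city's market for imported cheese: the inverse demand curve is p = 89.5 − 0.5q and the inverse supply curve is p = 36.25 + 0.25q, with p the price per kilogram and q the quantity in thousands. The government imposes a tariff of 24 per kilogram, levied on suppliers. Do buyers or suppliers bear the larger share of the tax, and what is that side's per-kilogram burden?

Buyers bear the larger share: 16 per kilogram.

Inverting to q(p) form: qd = 179 − 2p; qs = 4p − 145.
Without the tax, 179 − 2p = 4p − 145 gives 6p = 324, so p* = 54 and q* = 71.
With the tax collected from suppliers, supply shifts: qs = 4(p − 24) − 145.
Solving gives q = 39 with buyers paying 70 and suppliers receiving 46 (the 24 wedge).
Per-kilogram burden: buyers 16, suppliers 8.
Buyers take the larger share because demand is less price-elastic here (demand slope 2 vs supply slope 4).
The less price-elastic side of the market bears the larger share of a per-unit tax.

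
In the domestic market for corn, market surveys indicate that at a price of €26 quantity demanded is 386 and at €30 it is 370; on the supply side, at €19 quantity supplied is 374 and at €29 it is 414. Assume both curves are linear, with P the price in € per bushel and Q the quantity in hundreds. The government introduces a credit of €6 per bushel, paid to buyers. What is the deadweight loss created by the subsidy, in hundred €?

Demand slope: (370 − 386)/(30 − 26) = -4, so Qd = 490 − 4P.
Supply slope: (414 − 374)/(29 − 19) = 4, so Qs = 4P + 298.
Without the subsidy, 490 − 4P = 4P + 298 gives 8P = 192, so P* = €24 and Q* = 394.
With a per-unit subsidy paid to buyers, each effectively pays P − 6, so demand becomes Qd = 490 − 4(P − 6).
New equilibrium: buyers pay €21, producers receive €27, Q = 406. (Wedge: Pb − Ps = −6.)
Quantity rises by |ΔQ| = |394 − 406| = 12.
DWL = ½ · t · |ΔQ| = ½ · 6 · 12 = €36.

Deadweight loss = €36 hundred.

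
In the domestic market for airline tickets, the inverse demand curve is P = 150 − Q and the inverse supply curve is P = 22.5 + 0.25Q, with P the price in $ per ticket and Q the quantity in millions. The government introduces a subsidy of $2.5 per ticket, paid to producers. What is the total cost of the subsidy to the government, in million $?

Rewrite in direct form: Qd = 150 − P and Qs = 4P − 90.
Without the subsidy, 150 − P = 4P − 90 gives 5P = 240, so P* = $48 and Q* = 102.
With a per-unit subsidy paid to producers, each receives P + 2.5 per unit sold, so supply becomes Qs = 4(P + 2.5) − 90.
New equilibrium: buyers pay $46, producers receive $48.5, Q = 104. (Wedge: Pb − Ps = −2.5.)
Outlay = t · Q = 2.5 · 104 = $260.

Government outlay = $260 million.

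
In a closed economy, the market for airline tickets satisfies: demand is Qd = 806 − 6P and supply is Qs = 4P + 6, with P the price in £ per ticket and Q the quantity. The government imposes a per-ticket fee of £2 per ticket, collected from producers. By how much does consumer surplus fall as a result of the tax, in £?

Without the tax, 806 − 6P = 4P + 6 gives 10P = 800, so P* = £80 and Q* = 326.
With the tax collected from producers, supply shifts: Qs = 4(P − 2) + 6.
New equilibrium: buyers pay £80.8, producers receive £78.8, Q = 321.2. (Wedge: Pb − Ps = 2.)
ΔCS is the trapezoid between Q = 321.2 and Q = 326 of height £0.8: ½ · (326 + 321.2) · 0.8 = £258.88.

Consumer surplus falls by £258.88.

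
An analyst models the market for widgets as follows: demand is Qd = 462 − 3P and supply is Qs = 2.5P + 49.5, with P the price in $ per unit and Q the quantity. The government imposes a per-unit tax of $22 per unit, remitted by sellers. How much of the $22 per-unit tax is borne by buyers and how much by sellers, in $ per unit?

Without the tax, 462 − 3P = 2.5P + 49.5 gives 5.5P = 412.5, so P* = $75 and Q* = 237.
With the tax collected from sellers, supply shifts: Qs = 2.5(P − 22) + 49.5.
New equilibrium: buyers pay $85, sellers receive $63, Q = 207. (Wedge: Pb − Ps = 22.)
Burden on buyers: $10; on sellers: $12. (They sum to $22.)
The less price-elastic side of the market bears the larger share of a per-unit tax.

Buyers bear $10 per unit; sellers bear $12 per unit.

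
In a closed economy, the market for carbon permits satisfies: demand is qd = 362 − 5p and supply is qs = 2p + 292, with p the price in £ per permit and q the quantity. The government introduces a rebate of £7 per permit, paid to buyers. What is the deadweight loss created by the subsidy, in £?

Without the subsidy, 362 − 5p = 2p + 292 gives 7p = 70, so p* = £10 and q* = 312.
With a per-unit subsidy paid to buyers, each effectively pays p − 7, so demand becomes qd = 362 − 5(p − 7).
New equilibrium: buyers pay £8, producers receive £15, q = 322. (Wedge: pb − ps = −7.)
Quantity rises by |ΔQ| = |312 − 322| = 10.
DWL = ½ · t · |ΔQ| = ½ · 7 · 10 = £35.

Deadweight loss = £35.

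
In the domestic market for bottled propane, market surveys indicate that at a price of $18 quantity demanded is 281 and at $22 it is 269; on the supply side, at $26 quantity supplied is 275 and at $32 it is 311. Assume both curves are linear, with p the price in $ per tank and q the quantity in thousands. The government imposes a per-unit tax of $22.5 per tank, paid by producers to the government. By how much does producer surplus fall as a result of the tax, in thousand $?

Demand slope: (269 − 281)/(22 − 18) = -3, so qd = 335 − 3p.
Supply slope: (311 − 275)/(32 − 26) = 6, so qs = 6p + 119.
Before the tax: set 335 − 3p = 6p + 119 → p* = $24, q* = 263.
With the tax collected from producers, supply shifts: qs = 6(p − 22.5) + 119.
Solving gives q = 218 with buyers paying $39 and producers receiving $16.5 (the $22.5 wedge).
ΔPS is the trapezoid between Q = 218 and Q = 263 of height $7.5: ½ · (263 + 218) · 7.5 = $1803.75.

Producer surplus falls by $1803.75 thousand.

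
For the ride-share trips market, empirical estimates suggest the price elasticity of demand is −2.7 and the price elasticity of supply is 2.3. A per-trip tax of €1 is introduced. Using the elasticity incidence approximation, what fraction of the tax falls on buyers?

Buyers' share ≈ 0.46.

Incidence ratio: buyers' share ≈ εs / (εs + |εd|) = 2.3 / (2.3 + 2.7) = 0.46.
Supply is the less elastic side, so buyers bear the smaller share.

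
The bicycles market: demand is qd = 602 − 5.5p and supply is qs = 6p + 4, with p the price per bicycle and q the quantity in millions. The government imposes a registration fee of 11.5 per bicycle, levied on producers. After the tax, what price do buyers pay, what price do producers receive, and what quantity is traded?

Buyers pay 58; producers receive 46.5; quantity = 283.

Without the tax, 602 − 5.5p = 6p + 4 gives 11.5p = 598, so p* = 52 and q* = 316.
With the tax collected from producers, supply shifts: qs = 6(p − 11.5) + 4.
Solving gives q = 283 with buyers paying 58 and producers receiving 46.5 (the 11.5 wedge).
The less price-elastic side of the market bears the larger share of a per-unit tax.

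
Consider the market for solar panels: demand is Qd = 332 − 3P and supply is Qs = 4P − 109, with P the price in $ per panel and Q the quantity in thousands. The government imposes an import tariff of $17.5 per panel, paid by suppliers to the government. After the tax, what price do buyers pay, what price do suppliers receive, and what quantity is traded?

Buyers pay $73; suppliers receive $55.5; quantity = 113.

Before the tax: set 332 − 3P = 4P − 109 → P* = $63, Q* = 143.
With the tax collected from suppliers, supply shifts: Qs = 4(P − 17.5) − 109.
New equilibrium: buyers pay $73, suppliers receive $55.5, Q = 113. (Wedge: Pb − Ps = 17.5.)
The less price-elastic side of the market bears the larger share of a per-unit tax.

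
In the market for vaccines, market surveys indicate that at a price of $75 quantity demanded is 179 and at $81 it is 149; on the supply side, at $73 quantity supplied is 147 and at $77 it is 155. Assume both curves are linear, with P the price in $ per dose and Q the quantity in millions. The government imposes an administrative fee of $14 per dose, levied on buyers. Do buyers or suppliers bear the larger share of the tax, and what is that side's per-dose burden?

Suppliers bear the larger share: $10 per dose.

Demand slope: (149 − 179)/(81 − 75) = -5, so Qd = 554 − 5P.
Supply slope: (155 − 147)/(77 − 73) = 2, so Qs = 2P + 1.
Without the tax, 554 − 5P = 2P + 1 gives 7P = 553, so P* = $79 and Q* = 159.
With the tax collected from buyers, demand (in seller-price terms) shifts: Qd = 554 − 5(P + 14).
Solving gives Q = 139 with buyers paying $83 and suppliers receiving $69 (the $14 wedge).
Per-dose burden: buyers $4, suppliers $10.
Suppliers take the larger share because supply is less price-elastic here (demand slope 5 vs supply slope 2).
The less price-elastic side of the market bears the larger share of a per-unit tax.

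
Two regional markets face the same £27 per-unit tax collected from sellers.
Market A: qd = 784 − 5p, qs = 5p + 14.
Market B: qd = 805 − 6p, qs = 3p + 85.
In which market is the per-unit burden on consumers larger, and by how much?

Market A, by £4.5.

Market A: pre-tax p* = £77, q* = 399; post-tax q = 331.5; per-unit burden on consumers = £13.5.
Market B: pre-tax p* = £80, q* = 325; post-tax q = 271; per-unit burden on consumers = £9.
Difference: £13.5 vs £9 → market A is larger by £4.5.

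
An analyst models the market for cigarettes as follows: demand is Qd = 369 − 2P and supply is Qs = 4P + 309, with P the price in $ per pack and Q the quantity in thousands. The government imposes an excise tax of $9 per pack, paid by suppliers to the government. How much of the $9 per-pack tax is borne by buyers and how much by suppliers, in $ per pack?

Without the tax, 369 − 2P = 4P + 309 gives 6P = 60, so P* = $10 and Q* = 349.
With the tax collected from suppliers, supply shifts: Qs = 4(P − 9) + 309.
Solving gives Q = 337 with buyers paying $16 and suppliers receiving $7 (the $9 wedge).
Burden on buyers: $6; on suppliers: $3. (They sum to $9.)
The less price-elastic side of the market bears the larger share of a per-unit tax.

Buyers bear $6 per pack; suppliers bear $3 per pack.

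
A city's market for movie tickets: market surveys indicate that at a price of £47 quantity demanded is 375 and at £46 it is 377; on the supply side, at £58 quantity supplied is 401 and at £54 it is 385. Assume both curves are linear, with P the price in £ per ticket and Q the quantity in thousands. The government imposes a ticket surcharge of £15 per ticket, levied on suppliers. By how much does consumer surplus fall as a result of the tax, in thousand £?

Consumer surplus falls by £3590 thousand.

Demand slope: (377 − 375)/(46 − 47) = -2, so Qd = 469 − 2P.
Supply slope: (385 − 401)/(54 − 58) = 4, so Qs = 4P + 169.
Without the tax, 469 − 2P = 4P + 169 gives 6P = 300, so P* = £50 and Q* = 369.
With the tax collected from suppliers, supply shifts: Qs = 4(P − 15) + 169.
Solving gives Q = 349 with consumers paying £60 and suppliers receiving £45 (the £15 wedge).
ΔCS is the trapezoid between Q = 349 and Q = 369 of height £10: ½ · (369 + 349) · 10 = £3590.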